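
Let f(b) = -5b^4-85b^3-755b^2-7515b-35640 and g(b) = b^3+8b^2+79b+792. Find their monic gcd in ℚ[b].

b^3+8b^2+79b+792

By polynomial division,
  -5b^4-85b^3-755b^2-7515b-35640 = (-5b-45)(b^3+8b^2+79b+792) + (0)
The last nonzero remainder b^3+8b^2+79b+792 is already monic.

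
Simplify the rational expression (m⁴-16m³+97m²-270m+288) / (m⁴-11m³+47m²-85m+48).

(m-6)/(m-1)

Apply the Euclidean algorithm:
  m⁴-16m³+97m²-270m+288 = (m⁴-11m³+47m²-85m+48) + (-5m³+50m²-185m+240)
  m⁴-11m³+47m²-85m+48 = (-(1/5)m+1/5)(-5m³+50m²-185m+240) + (0)
Last nonzero remainder: -5m³+50m²-185m+240. Dividing through by -5 gives the monic gcd m³-10m²+37m-48.
Cancel m³-10m²+37m-48 from numerator and denominator to get the reduced form.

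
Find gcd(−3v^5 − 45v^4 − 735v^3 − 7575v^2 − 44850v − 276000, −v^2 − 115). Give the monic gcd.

v^2 + 115

By polynomial division,
  −3v^5 − 45v^4 − 735v^3 − 7575v^2 − 44850v − 276000 = (3v^3 + 45v^2 + 390v + 2400)(−v^2 − 115) + (0)
Last nonzero remainder: −v^2 − 115. Dividing through by −1 gives the monic gcd v^2 + 115.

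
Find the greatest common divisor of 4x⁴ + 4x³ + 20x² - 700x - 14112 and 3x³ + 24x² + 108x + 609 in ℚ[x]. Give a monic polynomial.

x + 7

Repeated division with remainder:
  4x⁴ + 4x³ + 20x² - 700x - 14112 = ((4/3)x - 28/3)(3x³ + 24x² + 108x + 609) + (100x² - 504x - 8428)
  3x³ + 24x² + 108x + 609 = ((3/100)x + 489/1250)(100x² - 504x - 8428) + ((348753/625)x + 2441271/625)
  100x² - 504x - 8428 = ((62500/348753)x - 752500/348753)((348753/625)x + 2441271/625) + (0)
Last nonzero remainder: (348753/625)x + 2441271/625. Dividing through by 348753/625 gives the monic gcd x + 7.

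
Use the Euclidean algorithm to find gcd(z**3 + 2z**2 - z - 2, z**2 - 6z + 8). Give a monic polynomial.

1

Repeated division with remainder:
  z**3 + 2z**2 - z - 2 = (z + 8)(z**2 - 6z + 8) + (39z - 66)
  z**2 - 6z + 8 = ((1/39)z - 56/507)(39z - 66) + (120/169)
  39z - 66 = ((2197/40)z - 1859/20)(120/169) + (0)
The last nonzero remainder is the constant 120/169, so the polynomials are coprime and gcd = 1.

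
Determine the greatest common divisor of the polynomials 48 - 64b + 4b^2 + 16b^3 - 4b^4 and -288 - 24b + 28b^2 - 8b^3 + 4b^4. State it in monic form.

-6 - b + b^2

Repeated division with remainder:
  -4b^4 + 16b^3 + 4b^2 - 64b + 48 = (-1)(4b^4 - 8b^3 + 28b^2 - 24b - 288) + (8b^3 + 32b^2 - 88b - 240)
  4b^4 - 8b^3 + 28b^2 - 24b - 288 = ((1/2)b - 3)(8b^3 + 32b^2 - 88b - 240) + (168b^2 - 168b - 1008)
  8b^3 + 32b^2 - 88b - 240 = ((1/21)b + 5/21)(168b^2 - 168b - 1008) + (0)
Last nonzero remainder: 168b^2 - 168b - 1008. Dividing through by 168 gives the monic gcd b^2 - b - 6.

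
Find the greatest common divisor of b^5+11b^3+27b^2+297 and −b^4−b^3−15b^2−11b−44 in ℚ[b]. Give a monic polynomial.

b^2+11

Apply the Euclidean algorithm:
  b^5+11b^3+27b^2+297 = (−b+1)(−b^4−b^3−15b^2−11b−44) + (−3b^3+31b^2−33b+341)
  −b^4−b^3−15b^2−11b−44 = ((1/3)b+34/9)(−3b^3+31b^2−33b+341) + (−(1090/9)b^2−11990/9)
  −3b^3+31b^2−33b+341 = ((27/1090)b−279/1090)(−(1090/9)b^2−11990/9) + (0)
Last nonzero remainder: −(1090/9)b^2−11990/9. Dividing through by −1090/9 gives the monic gcd b^2+11.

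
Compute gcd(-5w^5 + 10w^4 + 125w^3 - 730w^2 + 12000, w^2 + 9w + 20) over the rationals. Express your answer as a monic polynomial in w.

w^2 + 9w + 20

Apply the Euclidean algorithm:
  -5w^5 + 10w^4 + 125w^3 - 730w^2 + 12000 = (-5w^3 + 55w^2 - 270w + 600)(w^2 + 9w + 20) + (0)
The last nonzero remainder w^2 + 9w + 20 is already monic.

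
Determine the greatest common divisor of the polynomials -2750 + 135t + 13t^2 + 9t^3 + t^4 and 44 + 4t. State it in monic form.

11 + t

Apply the Euclidean algorithm:
  t^4 + 9t^3 + 13t^2 + 135t - 2750 = ((1/4)t^3 - (1/2)t^2 + (35/4)t - 125/2)(4t + 44) + (0)
Last nonzero remainder: 4t + 44. Dividing through by 4 gives the monic gcd t + 11.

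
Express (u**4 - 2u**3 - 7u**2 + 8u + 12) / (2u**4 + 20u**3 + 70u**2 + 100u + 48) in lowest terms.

Repeated division with remainder:
  u**4 - 2u**3 - 7u**2 + 8u + 12 = (1/2)(2u**4 + 20u**3 + 70u**2 + 100u + 48) + (-12u**3 - 42u**2 - 42u - 12)
  2u**4 + 20u**3 + 70u**2 + 100u + 48 = (-(1/6)u - 13/12)(-12u**3 - 42u**2 - 42u - 12) + ((35/2)u**2 + (105/2)u + 35)
  -12u**3 - 42u**2 - 42u - 12 = (-(24/35)u - 12/35)((35/2)u**2 + (105/2)u + 35) + (0)
Last nonzero remainder: (35/2)u**2 + (105/2)u + 35. Dividing through by 35/2 gives the monic gcd u**2 + 3u + 2.
Cancel u**2 + 3u + 2 from numerator and denominator to get the reduced form.

(u**2 - 5u + 6)/(2u**2 + 14u + 24)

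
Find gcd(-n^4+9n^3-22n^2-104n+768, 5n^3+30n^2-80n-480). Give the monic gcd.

n+4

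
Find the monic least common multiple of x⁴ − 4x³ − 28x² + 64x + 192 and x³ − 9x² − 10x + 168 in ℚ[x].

x⁵ − 11x⁴ + 260x² − 256x − 1344

Apply the Euclidean algorithm:
  x⁴ − 4x³ − 28x² + 64x + 192 = (x + 5)(x³ − 9x² − 10x + 168) + (27x² − 54x − 648)
  x³ − 9x² − 10x + 168 = ((1/27)x − 7/27)(27x² − 54x − 648) + (0)
Last nonzero remainder: 27x² − 54x − 648. Dividing through by 27 gives the monic gcd x² − 2x − 24.
Then lcm(f, g) = f·g / gcd(f, g); expanding and making the result monic gives the answer.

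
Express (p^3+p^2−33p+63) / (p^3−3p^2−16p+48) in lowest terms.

(p^2+4p−21)/(p^2−16)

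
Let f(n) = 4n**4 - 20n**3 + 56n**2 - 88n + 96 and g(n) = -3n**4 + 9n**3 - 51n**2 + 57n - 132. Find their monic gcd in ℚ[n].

n**2 - n + 4

Repeated division with remainder:
  4n**4 - 20n**3 + 56n**2 - 88n + 96 = (-4/3)(-3n**4 + 9n**3 - 51n**2 + 57n - 132) + (-8n**3 - 12n**2 - 12n - 80)
  -3n**4 + 9n**3 - 51n**2 + 57n - 132 = ((3/8)n - 27/16)(-8n**3 - 12n**2 - 12n - 80) + (-(267/4)n**2 + (267/4)n - 267)
  -8n**3 - 12n**2 - 12n - 80 = ((32/267)n + 80/267)(-(267/4)n**2 + (267/4)n - 267) + (0)
Last nonzero remainder: -(267/4)n**2 + (267/4)n - 267. Dividing through by -267/4 gives the monic gcd n**2 - n + 4.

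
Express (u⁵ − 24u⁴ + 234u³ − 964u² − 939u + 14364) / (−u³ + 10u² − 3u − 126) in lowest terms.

(−u³ + 20u² − 175u + 684)/(u − 6)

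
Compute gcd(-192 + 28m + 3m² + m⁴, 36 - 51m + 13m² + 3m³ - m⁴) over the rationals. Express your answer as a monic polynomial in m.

-12 + m + m²

By polynomial division,
  m⁴ + 3m² + 28m - 192 = (-1)(-m⁴ + 3m³ + 13m² - 51m + 36) + (3m³ + 16m² - 23m - 156)
  -m⁴ + 3m³ + 13m² - 51m + 36 = (-(1/3)m + 25/9)(3m³ + 16m² - 23m - 156) + (-(352/9)m² - (352/9)m + 1408/3)
  3m³ + 16m² - 23m - 156 = (-(27/352)m - 117/352)(-(352/9)m² - (352/9)m + 1408/3) + (0)
Last nonzero remainder: -(352/9)m² - (352/9)m + 1408/3. Dividing through by -352/9 gives the monic gcd m² + m - 12.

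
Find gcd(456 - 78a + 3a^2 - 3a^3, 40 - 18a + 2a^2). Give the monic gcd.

-4 + a

By polynomial division,
  -3a^3 + 3a^2 - 78a + 456 = (-(3/2)a - 12)(2a^2 - 18a + 40) + (-234a + 936)
  2a^2 - 18a + 40 = (-(1/117)a + 5/117)(-234a + 936) + (0)
Last nonzero remainder: -234a + 936. Dividing through by -234 gives the monic gcd a - 4.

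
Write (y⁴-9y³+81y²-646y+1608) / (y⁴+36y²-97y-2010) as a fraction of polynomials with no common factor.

(y-4)/(y+5)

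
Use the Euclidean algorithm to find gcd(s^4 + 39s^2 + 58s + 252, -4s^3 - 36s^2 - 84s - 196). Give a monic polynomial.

s^2 + 2s + 7

Apply the Euclidean algorithm:
  s^4 + 39s^2 + 58s + 252 = (-(1/4)s + 9/4)(-4s^3 - 36s^2 - 84s - 196) + (99s^2 + 198s + 693)
  -4s^3 - 36s^2 - 84s - 196 = (-(4/99)s - 28/99)(99s^2 + 198s + 693) + (0)
Last nonzero remainder: 99s^2 + 198s + 693. Dividing through by 99 gives the monic gcd s^2 + 2s + 7.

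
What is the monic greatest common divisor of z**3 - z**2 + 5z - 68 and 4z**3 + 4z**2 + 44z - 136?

Euclidean algorithm in ℚ[z]:
  z**3 - z**2 + 5z - 68 = (1/4)(4z**3 + 4z**2 + 44z - 136) + (-2z**2 - 6z - 34)
  4z**3 + 4z**2 + 44z - 136 = (-2z + 4)(-2z**2 - 6z - 34) + (0)
Last nonzero remainder: -2z**2 - 6z - 34. Dividing through by -2 gives the monic gcd z**2 + 3z + 17.

z**2 + 3z + 17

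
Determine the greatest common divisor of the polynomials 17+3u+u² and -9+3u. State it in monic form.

Repeated division with remainder:
  u²+3u+17 = ((1/3)u+2)(3u-9) + (35)
  3u-9 = ((3/35)u-9/35)(35) + (0)
The last nonzero remainder is the constant 35, so the polynomials are coprime and gcd = 1.

1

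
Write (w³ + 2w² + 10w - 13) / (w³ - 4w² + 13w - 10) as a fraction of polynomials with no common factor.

By polynomial division,
  w³ + 2w² + 10w - 13 = (w³ - 4w² + 13w - 10) + (6w² - 3w - 3)
  w³ - 4w² + 13w - 10 = ((1/6)w - 7/12)(6w² - 3w - 3) + ((47/4)w - 47/4)
  6w² - 3w - 3 = ((24/47)w + 12/47)((47/4)w - 47/4) + (0)
Last nonzero remainder: (47/4)w - 47/4. Dividing through by 47/4 gives the monic gcd w - 1.
Cancel w - 1 from numerator and denominator to get the reduced form.

(w² + 3w + 13)/(w² - 3w + 10)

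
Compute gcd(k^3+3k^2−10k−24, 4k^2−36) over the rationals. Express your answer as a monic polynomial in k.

By polynomial division,
  k^3+3k^2−10k−24 = ((1/4)k+3/4)(4k^2−36) + (−k+3)
  4k^2−36 = (−4k−12)(−k+3) + (0)
Last nonzero remainder: −k+3. Dividing through by −1 gives the monic gcd k−3.

k−3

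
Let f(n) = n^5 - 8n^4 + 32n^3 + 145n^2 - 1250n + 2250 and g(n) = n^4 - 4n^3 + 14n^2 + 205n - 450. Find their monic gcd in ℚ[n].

n^3 - 2n^2 + 10n + 225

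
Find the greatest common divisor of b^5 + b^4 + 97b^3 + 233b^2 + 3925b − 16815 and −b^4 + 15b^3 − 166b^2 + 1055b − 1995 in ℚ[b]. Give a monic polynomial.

Apply the Euclidean algorithm:
  b^5 + b^4 + 97b^3 + 233b^2 + 3925b − 16815 = (−b − 16)(−b^4 + 15b^3 − 166b^2 + 1055b − 1995) + (171b^3 − 1368b^2 + 18810b − 48735)
  −b^4 + 15b^3 − 166b^2 + 1055b − 1995 = (−(1/171)b + 7/171)(171b^3 − 1368b^2 + 18810b − 48735) + (0)
Last nonzero remainder: 171b^3 − 1368b^2 + 18810b − 48735. Dividing through by 171 gives the monic gcd b^3 − 8b^2 + 110b − 285.

b^3 − 8b^2 + 110b − 285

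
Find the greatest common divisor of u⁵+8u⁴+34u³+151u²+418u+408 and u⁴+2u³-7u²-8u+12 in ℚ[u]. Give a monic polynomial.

u²+5u+6

Repeated division with remainder:
  u⁵+8u⁴+34u³+151u²+418u+408 = (u+6)(u⁴+2u³-7u²-8u+12) + (29u³+201u²+454u+336)
  u⁴+2u³-7u²-8u+12 = ((1/29)u-143/841)(29u³+201u²+454u+336) + ((9690/841)u²+(48450/841)u+58140/841)
  29u³+201u²+454u+336 = ((24389/9690)u+23548/4845)((9690/841)u²+(48450/841)u+58140/841) + (0)
Last nonzero remainder: (9690/841)u²+(48450/841)u+58140/841. Dividing through by 9690/841 gives the monic gcd u²+5u+6.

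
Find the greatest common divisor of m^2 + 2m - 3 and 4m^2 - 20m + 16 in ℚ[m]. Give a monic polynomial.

m - 1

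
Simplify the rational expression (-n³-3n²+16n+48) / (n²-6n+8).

(-n²-7n-12)/(n-2)

Euclidean algorithm in ℚ[n]:
  -n³-3n²+16n+48 = (-n-9)(n²-6n+8) + (-30n+120)
  n²-6n+8 = (-(1/30)n+1/15)(-30n+120) + (0)
Last nonzero remainder: -30n+120. Dividing through by -30 gives the monic gcd n-4.
Cancel n-4 from numerator and denominator to get the reduced form.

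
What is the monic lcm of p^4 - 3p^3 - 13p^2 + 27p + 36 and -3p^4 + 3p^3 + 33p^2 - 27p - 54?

p^5 - 5p^4 - 7p^3 + 53p^2 - 18p - 72

Apply the Euclidean algorithm:
  p^4 - 3p^3 - 13p^2 + 27p + 36 = (-1/3)(-3p^4 + 3p^3 + 33p^2 - 27p - 54) + (-2p^3 - 2p^2 + 18p + 18)
  -3p^4 + 3p^3 + 33p^2 - 27p - 54 = ((3/2)p - 3)(-2p^3 - 2p^2 + 18p + 18) + (0)
Last nonzero remainder: -2p^3 - 2p^2 + 18p + 18. Dividing through by -2 gives the monic gcd p^3 + p^2 - 9p - 9.
Then lcm(f, g) = f·g / gcd(f, g); expanding and making the result monic gives the answer.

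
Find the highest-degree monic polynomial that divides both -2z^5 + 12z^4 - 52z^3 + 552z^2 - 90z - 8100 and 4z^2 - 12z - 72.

z^2 - 3z - 18

Euclidean algorithm in ℚ[z]:
  -2z^5 + 12z^4 - 52z^3 + 552z^2 - 90z - 8100 = (-(1/2)z^3 + (3/2)z^2 - (35/2)z + 225/2)(4z^2 - 12z - 72) + (0)
Last nonzero remainder: 4z^2 - 12z - 72. Dividing through by 4 gives the monic gcd z^2 - 3z - 18.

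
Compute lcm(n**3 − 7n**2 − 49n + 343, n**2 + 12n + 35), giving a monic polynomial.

n**4 − 2n**3 − 84n**2 + 98n + 1715

By polynomial division,
  n**3 − 7n**2 − 49n + 343 = (n − 19)(n**2 + 12n + 35) + (144n + 1008)
  n**2 + 12n + 35 = ((1/144)n + 5/144)(144n + 1008) + (0)
Last nonzero remainder: 144n + 1008. Dividing through by 144 gives the monic gcd n + 7.
Then lcm(f, g) = f·g / gcd(f, g); expanding and making the result monic gives the answer.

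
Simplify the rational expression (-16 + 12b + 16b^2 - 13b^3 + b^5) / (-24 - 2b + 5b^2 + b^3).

By polynomial division,
  b^5 - 13b^3 + 16b^2 + 12b - 16 = (b^2 - 5b + 14)(b^3 + 5b^2 - 2b - 24) + (-40b^2 - 80b + 320)
  b^3 + 5b^2 - 2b - 24 = (-(1/40)b - 3/40)(-40b^2 - 80b + 320) + (0)
Last nonzero remainder: -40b^2 - 80b + 320. Dividing through by -40 gives the monic gcd b^2 + 2b - 8.
Cancel b^2 + 2b - 8 from numerator and denominator to get the reduced form.

(2 - b - 2b^2 + b^3)/(3 + b)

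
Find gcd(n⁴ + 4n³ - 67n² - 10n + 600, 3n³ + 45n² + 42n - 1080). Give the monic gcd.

n² + 6n - 40

Euclidean algorithm in ℚ[n]:
  n⁴ + 4n³ - 67n² - 10n + 600 = ((1/3)n - 11/3)(3n³ + 45n² + 42n - 1080) + (84n² + 504n - 3360)
  3n³ + 45n² + 42n - 1080 = ((1/28)n + 9/28)(84n² + 504n - 3360) + (0)
Last nonzero remainder: 84n² + 504n - 3360. Dividing through by 84 gives the monic gcd n² + 6n - 40.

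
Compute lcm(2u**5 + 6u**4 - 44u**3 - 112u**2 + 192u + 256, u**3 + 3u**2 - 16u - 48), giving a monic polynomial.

Euclidean algorithm in ℚ[u]:
  2u**5 + 6u**4 - 44u**3 - 112u**2 + 192u + 256 = (2u**2 - 12)(u**3 + 3u**2 - 16u - 48) + (20u**2 - 320)
  u**3 + 3u**2 - 16u - 48 = ((1/20)u + 3/20)(20u**2 - 320) + (0)
Last nonzero remainder: 20u**2 - 320. Dividing through by 20 gives the monic gcd u**2 - 16.
Then lcm(f, g) = f·g / gcd(f, g); expanding and making the result monic gives the answer.

u**6 + 6u**5 - 13u**4 - 122u**3 - 72u**2 + 416u + 384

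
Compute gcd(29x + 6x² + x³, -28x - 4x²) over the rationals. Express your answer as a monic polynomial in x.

x

Repeated division with remainder:
  x³ + 6x² + 29x = (-(1/4)x + 1/4)(-4x² - 28x) + (36x)
  -4x² - 28x = (-(1/9)x - 7/9)(36x) + (0)
Last nonzero remainder: 36x. Dividing through by 36 gives the monic gcd x.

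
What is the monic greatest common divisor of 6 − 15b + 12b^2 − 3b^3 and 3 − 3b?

−1 + b

Repeated division with remainder:
  −3b^3 + 12b^2 − 15b + 6 = (b^2 − 3b + 2)(−3b + 3) + (0)
Last nonzero remainder: −3b + 3. Dividing through by −3 gives the monic gcd b − 1.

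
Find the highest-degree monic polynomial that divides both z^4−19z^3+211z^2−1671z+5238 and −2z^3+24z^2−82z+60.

z−6

Repeated division with remainder:
  z^4−19z^3+211z^2−1671z+5238 = (−(1/2)z+7/2)(−2z^3+24z^2−82z+60) + (86z^2−1354z+5028)
  −2z^3+24z^2−82z+60 = (−(1/43)z−161/1849)(86z^2−1354z+5028) + (−(153408/1849)z+920448/1849)
  86z^2−1354z+5028 = (−(79507/76704)z+774731/76704)(−(153408/1849)z+920448/1849) + (0)
Last nonzero remainder: −(153408/1849)z+920448/1849. Dividing through by −153408/1849 gives the monic gcd z−6.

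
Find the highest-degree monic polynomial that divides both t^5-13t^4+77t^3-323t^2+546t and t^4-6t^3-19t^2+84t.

Repeated division with remainder:
  t^5-13t^4+77t^3-323t^2+546t = (t-7)(t^4-6t^3-19t^2+84t) + (54t^3-540t^2+1134t)
  t^4-6t^3-19t^2+84t = ((1/54)t+2/27)(54t^3-540t^2+1134t) + (0)
Last nonzero remainder: 54t^3-540t^2+1134t. Dividing through by 54 gives the monic gcd t^3-10t^2+21t.

t^3-10t^2+21t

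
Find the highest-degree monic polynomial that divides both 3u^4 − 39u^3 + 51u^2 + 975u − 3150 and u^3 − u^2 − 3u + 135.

u + 5

Euclidean algorithm in ℚ[u]:
  3u^4 − 39u^3 + 51u^2 + 975u − 3150 = (3u − 36)(u^3 − u^2 − 3u + 135) + (24u^2 + 462u + 1710)
  u^3 − u^2 − 3u + 135 = ((1/24)u − 27/32)(24u^2 + 462u + 1710) + ((5049/16)u + 25245/16)
  24u^2 + 462u + 1710 = ((128/1683)u + 608/561)((5049/16)u + 25245/16) + (0)
Last nonzero remainder: (5049/16)u + 25245/16. Dividing through by 5049/16 gives the monic gcd u + 5.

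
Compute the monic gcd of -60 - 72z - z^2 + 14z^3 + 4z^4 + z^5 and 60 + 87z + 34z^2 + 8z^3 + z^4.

Euclidean algorithm in ℚ[z]:
  z^5 + 4z^4 + 14z^3 - z^2 - 72z - 60 = (z - 4)(z^4 + 8z^3 + 34z^2 + 87z + 60) + (12z^3 + 48z^2 + 216z + 180)
  z^4 + 8z^3 + 34z^2 + 87z + 60 = ((1/12)z + 1/3)(12z^3 + 48z^2 + 216z + 180) + (0)
Last nonzero remainder: 12z^3 + 48z^2 + 216z + 180. Dividing through by 12 gives the monic gcd z^3 + 4z^2 + 18z + 15.

15 + 18z + 4z^2 + z^3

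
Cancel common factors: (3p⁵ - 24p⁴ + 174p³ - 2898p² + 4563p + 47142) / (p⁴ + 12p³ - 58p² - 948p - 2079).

(3p³ - 6p² + 219p - 1746)/(p² + 18p + 77)

Apply the Euclidean algorithm:
  3p⁵ - 24p⁴ + 174p³ - 2898p² + 4563p + 47142 = (3p - 60)(p⁴ + 12p³ - 58p² - 948p - 2079) + (1068p³ - 3534p² - 46080p - 77598)
  p⁴ + 12p³ - 58p² - 948p - 2079 = ((1/1068)p + 2725/190104)(1068p³ - 3534p² - 46080p - 77598) + ((1134393/31684)p² - (3403179/15842)p - 30628611/31684)
  1068p³ - 3534p² - 46080p - 77598 = ((11279504/378131)p + 30353272/378131)((1134393/31684)p² - (3403179/15842)p - 30628611/31684) + (0)
Last nonzero remainder: (1134393/31684)p² - (3403179/15842)p - 30628611/31684. Dividing through by 1134393/31684 gives the monic gcd p² - 6p - 27.
Cancel p² - 6p - 27 from numerator and denominator to get the reduced form.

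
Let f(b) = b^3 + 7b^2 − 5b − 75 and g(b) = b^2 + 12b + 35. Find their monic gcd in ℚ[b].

b + 5

Repeated division with remainder:
  b^3 + 7b^2 − 5b − 75 = (b − 5)(b^2 + 12b + 35) + (20b + 100)
  b^2 + 12b + 35 = ((1/20)b + 7/20)(20b + 100) + (0)
Last nonzero remainder: 20b + 100. Dividing through by 20 gives the monic gcd b + 5.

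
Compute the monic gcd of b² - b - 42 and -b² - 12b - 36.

Apply the Euclidean algorithm:
  b² - b - 42 = (-1)(-b² - 12b - 36) + (-13b - 78)
  -b² - 12b - 36 = ((1/13)b + 6/13)(-13b - 78) + (0)
Last nonzero remainder: -13b - 78. Dividing through by -13 gives the monic gcd b + 6.

b + 6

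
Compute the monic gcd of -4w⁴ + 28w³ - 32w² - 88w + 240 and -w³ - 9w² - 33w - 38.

w + 2

Repeated division with remainder:
  -4w⁴ + 28w³ - 32w² - 88w + 240 = (4w - 64)(-w³ - 9w² - 33w - 38) + (-476w² - 2048w - 2192)
  -w³ - 9w² - 33w - 38 = ((1/476)w + 559/56644)(-476w² - 2048w - 2192) + (-(115893/14161)w - 231786/14161)
  -476w² - 2048w - 2192 = ((6740636/115893)w + 15520456/115893)(-(115893/14161)w - 231786/14161) + (0)
Last nonzero remainder: -(115893/14161)w - 231786/14161. Dividing through by -115893/14161 gives the monic gcd w + 2.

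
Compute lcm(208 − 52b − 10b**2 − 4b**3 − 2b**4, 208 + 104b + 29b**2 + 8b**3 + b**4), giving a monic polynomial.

Repeated division with remainder:
  −2b**4 − 4b**3 − 10b**2 − 52b + 208 = (−2)(b**4 + 8b**3 + 29b**2 + 104b + 208) + (12b**3 + 48b**2 + 156b + 624)
  b**4 + 8b**3 + 29b**2 + 104b + 208 = ((1/12)b + 1/3)(12b**3 + 48b**2 + 156b + 624) + (0)
Last nonzero remainder: 12b**3 + 48b**2 + 156b + 624. Dividing through by 12 gives the monic gcd b**3 + 4b**2 + 13b + 52.
Then lcm(f, g) = f·g / gcd(f, g); expanding and making the result monic gives the answer.

−416 + 46b**2 + 13b**3 + 6b**4 + b**5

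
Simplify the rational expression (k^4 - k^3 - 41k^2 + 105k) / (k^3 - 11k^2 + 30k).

By polynomial division,
  k^4 - k^3 - 41k^2 + 105k = (k + 10)(k^3 - 11k^2 + 30k) + (39k^2 - 195k)
  k^3 - 11k^2 + 30k = ((1/39)k - 2/13)(39k^2 - 195k) + (0)
Last nonzero remainder: 39k^2 - 195k. Dividing through by 39 gives the monic gcd k^2 - 5k.
Cancel k^2 - 5k from numerator and denominator to get the reduced form.

(k^2 + 4k - 21)/(k - 6)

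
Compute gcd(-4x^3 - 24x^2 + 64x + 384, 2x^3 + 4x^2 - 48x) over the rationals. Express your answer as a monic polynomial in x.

x^2 + 2x - 24

Euclidean algorithm in ℚ[x]:
  -4x^3 - 24x^2 + 64x + 384 = (-2)(2x^3 + 4x^2 - 48x) + (-16x^2 - 32x + 384)
  2x^3 + 4x^2 - 48x = (-(1/8)x)(-16x^2 - 32x + 384) + (0)
Last nonzero remainder: -16x^2 - 32x + 384. Dividing through by -16 gives the monic gcd x^2 + 2x - 24.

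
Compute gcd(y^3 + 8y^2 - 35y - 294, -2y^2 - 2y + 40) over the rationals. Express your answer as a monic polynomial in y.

1

Repeated division with remainder:
  y^3 + 8y^2 - 35y - 294 = (-(1/2)y - 7/2)(-2y^2 - 2y + 40) + (-22y - 154)
  -2y^2 - 2y + 40 = ((1/11)y - 6/11)(-22y - 154) + (-44)
  -22y - 154 = ((1/2)y + 7/2)(-44) + (0)
The last nonzero remainder is the constant -44, so the polynomials are coprime and gcd = 1.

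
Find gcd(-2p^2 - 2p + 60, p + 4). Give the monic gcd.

1

Repeated division with remainder:
  -2p^2 - 2p + 60 = (-2p + 6)(p + 4) + (36)
  p + 4 = ((1/36)p + 1/9)(36) + (0)
The last nonzero remainder is the constant 36, so the polynomials are coprime and gcd = 1.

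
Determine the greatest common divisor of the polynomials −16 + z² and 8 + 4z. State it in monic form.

1

By polynomial division,
  z² − 16 = ((1/4)z − 1/2)(4z + 8) + (−12)
  4z + 8 = (−(1/3)z − 2/3)(−12) + (0)
The last nonzero remainder is the constant −12, so the polynomials are coprime and gcd = 1.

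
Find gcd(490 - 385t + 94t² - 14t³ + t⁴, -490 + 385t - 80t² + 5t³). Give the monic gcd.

By polynomial division,
  t⁴ - 14t³ + 94t² - 385t + 490 = ((1/5)t + 2/5)(5t³ - 80t² + 385t - 490) + (49t² - 441t + 686)
  5t³ - 80t² + 385t - 490 = ((5/49)t - 5/7)(49t² - 441t + 686) + (0)
Last nonzero remainder: 49t² - 441t + 686. Dividing through by 49 gives the monic gcd t² - 9t + 14.

14 - 9t + t²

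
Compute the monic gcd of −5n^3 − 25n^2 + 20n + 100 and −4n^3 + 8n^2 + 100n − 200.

n^2 + 3n − 10

Repeated division with remainder:
  −5n^3 − 25n^2 + 20n + 100 = (5/4)(−4n^3 + 8n^2 + 100n − 200) + (−35n^2 − 105n + 350)
  −4n^3 + 8n^2 + 100n − 200 = ((4/35)n − 4/7)(−35n^2 − 105n + 350) + (0)
Last nonzero remainder: −35n^2 − 105n + 350. Dividing through by −35 gives the monic gcd n^2 + 3n − 10.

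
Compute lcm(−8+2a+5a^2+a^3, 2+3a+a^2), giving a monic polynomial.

−8−6a+7a^2+6a^3+a^4

Repeated division with remainder:
  a^3+5a^2+2a−8 = (a+2)(a^2+3a+2) + (−6a−12)
  a^2+3a+2 = (−(1/6)a−1/6)(−6a−12) + (0)
Last nonzero remainder: −6a−12. Dividing through by −6 gives the monic gcd a+2.
Then lcm(f, g) = f·g / gcd(f, g); expanding and making the result monic gives the answer.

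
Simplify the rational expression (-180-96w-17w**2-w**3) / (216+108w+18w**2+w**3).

(-5-w)/(6+w)

Euclidean algorithm in ℚ[w]:
  -w**3-17w**2-96w-180 = (-1)(w**3+18w**2+108w+216) + (w**2+12w+36)
  w**3+18w**2+108w+216 = (w+6)(w**2+12w+36) + (0)
The last nonzero remainder w**2+12w+36 is already monic.
Cancel w**2+12w+36 from numerator and denominator to get the reduced form.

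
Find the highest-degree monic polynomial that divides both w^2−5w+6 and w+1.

Euclidean algorithm in ℚ[w]:
  w^2−5w+6 = (w−6)(w+1) + (12)
  w+1 = ((1/12)w+1/12)(12) + (0)
The last nonzero remainder is the constant 12, so the polynomials are coprime and gcd = 1.

1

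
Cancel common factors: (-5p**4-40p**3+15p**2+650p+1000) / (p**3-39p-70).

(-5p**2-5p+100)/(p-7)

Euclidean algorithm in ℚ[p]:
  -5p**4-40p**3+15p**2+650p+1000 = (-5p-40)(p**3-39p-70) + (-180p**2-1260p-1800)
  p**3-39p-70 = (-(1/180)p+7/180)(-180p**2-1260p-1800) + (0)
Last nonzero remainder: -180p**2-1260p-1800. Dividing through by -180 gives the monic gcd p**2+7p+10.
Cancel p**2+7p+10 from numerator and denominator to get the reduced form.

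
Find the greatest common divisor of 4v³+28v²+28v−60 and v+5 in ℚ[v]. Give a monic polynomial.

Euclidean algorithm in ℚ[v]:
  4v³+28v²+28v−60 = (4v²+8v−12)(v+5) + (0)
The last nonzero remainder v+5 is already monic.

v+5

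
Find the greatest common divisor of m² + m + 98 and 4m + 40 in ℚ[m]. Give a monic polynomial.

1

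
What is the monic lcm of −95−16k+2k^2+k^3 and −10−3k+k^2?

−190−127k−12k^2+4k^3+k^4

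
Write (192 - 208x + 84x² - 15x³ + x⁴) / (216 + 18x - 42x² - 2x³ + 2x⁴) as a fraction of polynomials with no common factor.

(16 - 8x + x²)/(18 + 12x + 2x²)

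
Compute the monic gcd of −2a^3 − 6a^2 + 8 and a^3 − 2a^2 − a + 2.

a − 1

Repeated division with remainder:
  −2a^3 − 6a^2 + 8 = (−2)(a^3 − 2a^2 − a + 2) + (−10a^2 − 2a + 12)
  a^3 − 2a^2 − a + 2 = (−(1/10)a + 11/50)(−10a^2 − 2a + 12) + ((16/25)a − 16/25)
  −10a^2 − 2a + 12 = (−(125/8)a − 75/4)((16/25)a − 16/25) + (0)
Last nonzero remainder: (16/25)a − 16/25. Dividing through by 16/25 gives the monic gcd a − 1.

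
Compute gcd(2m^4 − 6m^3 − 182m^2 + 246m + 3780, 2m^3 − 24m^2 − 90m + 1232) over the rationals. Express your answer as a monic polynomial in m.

m + 7

Apply the Euclidean algorithm:
  2m^4 − 6m^3 − 182m^2 + 246m + 3780 = (m + 9)(2m^3 − 24m^2 − 90m + 1232) + (124m^2 − 176m − 7308)
  2m^3 − 24m^2 − 90m + 1232 = ((1/62)m − 164/961)(124m^2 − 176m − 7308) + (−(2080/961)m − 14560/961)
  124m^2 − 176m − 7308 = (−(29791/520)m + 250821/520)(−(2080/961)m − 14560/961) + (0)
Last nonzero remainder: −(2080/961)m − 14560/961. Dividing through by −2080/961 gives the monic gcd m + 7.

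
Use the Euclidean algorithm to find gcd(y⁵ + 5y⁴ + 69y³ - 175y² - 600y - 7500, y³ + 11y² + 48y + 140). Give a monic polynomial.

y² + 4y + 20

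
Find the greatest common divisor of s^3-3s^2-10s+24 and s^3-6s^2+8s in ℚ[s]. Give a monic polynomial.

s^2-6s+8

Repeated division with remainder:
  s^3-3s^2-10s+24 = (s^3-6s^2+8s) + (3s^2-18s+24)
  s^3-6s^2+8s = ((1/3)s)(3s^2-18s+24) + (0)
Last nonzero remainder: 3s^2-18s+24. Dividing through by 3 gives the monic gcd s^2-6s+8.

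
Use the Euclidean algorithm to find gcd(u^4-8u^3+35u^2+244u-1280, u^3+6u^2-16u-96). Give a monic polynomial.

u-4

Apply the Euclidean algorithm:
  u^4-8u^3+35u^2+244u-1280 = (u-14)(u^3+6u^2-16u-96) + (135u^2+116u-2624)
  u^3+6u^2-16u-96 = ((1/135)u+694/18225)(135u^2+116u-2624) + (-(17864/18225)u+71456/18225)
  135u^2+116u-2624 = (-(2460375/17864)u-1494450/2233)(-(17864/18225)u+71456/18225) + (0)
Last nonzero remainder: -(17864/18225)u+71456/18225. Dividing through by -17864/18225 gives the monic gcd u-4.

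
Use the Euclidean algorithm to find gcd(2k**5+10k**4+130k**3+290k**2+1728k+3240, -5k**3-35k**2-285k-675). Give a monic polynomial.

k**2+4k+45

By polynomial division,
  2k**5+10k**4+130k**3+290k**2+1728k+3240 = (-(2/5)k**2+(4/5)k-44/5)(-5k**3-35k**2-285k-675) + (-60k**2-240k-2700)
  -5k**3-35k**2-285k-675 = ((1/12)k+1/4)(-60k**2-240k-2700) + (0)
Last nonzero remainder: -60k**2-240k-2700. Dividing through by -60 gives the monic gcd k**2+4k+45.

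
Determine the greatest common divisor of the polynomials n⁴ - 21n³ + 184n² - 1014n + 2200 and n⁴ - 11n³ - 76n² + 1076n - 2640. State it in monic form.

Apply the Euclidean algorithm:
  n⁴ - 21n³ + 184n² - 1014n + 2200 = (n⁴ - 11n³ - 76n² + 1076n - 2640) + (-10n³ + 260n² - 2090n + 4840)
  n⁴ - 11n³ - 76n² + 1076n - 2640 = (-(1/10)n - 3/2)(-10n³ + 260n² - 2090n + 4840) + (105n² - 1575n + 4620)
  -10n³ + 260n² - 2090n + 4840 = (-(2/21)n + 22/21)(105n² - 1575n + 4620) + (0)
Last nonzero remainder: 105n² - 1575n + 4620. Dividing through by 105 gives the monic gcd n² - 15n + 44.

n² - 15n + 44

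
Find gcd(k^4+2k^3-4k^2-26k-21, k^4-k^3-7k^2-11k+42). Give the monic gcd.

k^3+k^2-5k-21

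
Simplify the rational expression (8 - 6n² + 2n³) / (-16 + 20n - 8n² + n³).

Repeated division with remainder:
  2n³ - 6n² + 8 = (2)(n³ - 8n² + 20n - 16) + (10n² - 40n + 40)
  n³ - 8n² + 20n - 16 = ((1/10)n - 2/5)(10n² - 40n + 40) + (0)
Last nonzero remainder: 10n² - 40n + 40. Dividing through by 10 gives the monic gcd n² - 4n + 4.
Cancel n² - 4n + 4 from numerator and denominator to get the reduced form.

(2 + 2n)/(-4 + n)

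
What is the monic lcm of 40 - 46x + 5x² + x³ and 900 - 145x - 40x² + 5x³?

Euclidean algorithm in ℚ[x]:
  x³ + 5x² - 46x + 40 = (1/5)(5x³ - 40x² - 145x + 900) + (13x² - 17x - 140)
  5x³ - 40x² - 145x + 900 = ((5/13)x - 435/169)(13x² - 17x - 140) + (-(22800/169)x + 91200/169)
  13x² - 17x - 140 = (-(2197/22800)x - 1183/4560)(-(22800/169)x + 91200/169) + (0)
Last nonzero remainder: -(22800/169)x + 91200/169. Dividing through by -22800/169 gives the monic gcd x - 4.
Then lcm(f, g) = f·g / gcd(f, g); expanding and making the result monic gives the answer.

-1800 + 1910x - x² - 111x³ + x⁴ + x⁵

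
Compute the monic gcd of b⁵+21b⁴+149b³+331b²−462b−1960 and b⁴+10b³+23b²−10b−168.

b²+5b−14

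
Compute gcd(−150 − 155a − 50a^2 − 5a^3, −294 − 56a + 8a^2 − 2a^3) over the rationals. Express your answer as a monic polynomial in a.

Apply the Euclidean algorithm:
  −5a^3 − 50a^2 − 155a − 150 = (5/2)(−2a^3 + 8a^2 − 56a − 294) + (−70a^2 − 15a + 585)
  −2a^3 + 8a^2 − 56a − 294 = ((1/35)a − 59/490)(−70a^2 − 15a + 585) + (−(7303/98)a − 21909/98)
  −70a^2 − 15a + 585 = ((6860/7303)a − 19110/7303)(−(7303/98)a − 21909/98) + (0)
Last nonzero remainder: −(7303/98)a − 21909/98. Dividing through by −7303/98 gives the monic gcd a + 3.

3 + a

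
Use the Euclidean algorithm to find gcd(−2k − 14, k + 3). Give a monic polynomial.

By polynomial division,
  −2k − 14 = (−2)(k + 3) + (−8)
  k + 3 = (−(1/8)k − 3/8)(−8) + (0)
The last nonzero remainder is the constant −8, so the polynomials are coprime and gcd = 1.

1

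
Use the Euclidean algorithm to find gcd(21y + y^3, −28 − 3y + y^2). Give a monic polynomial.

Repeated division with remainder:
  y^3 + 21y = (y + 3)(y^2 − 3y − 28) + (58y + 84)
  y^2 − 3y − 28 = ((1/58)y − 129/1682)(58y + 84) + (−18130/841)
  58y + 84 = (−(24389/9065)y − 5046/1295)(−18130/841) + (0)
The last nonzero remainder is the constant −18130/841, so the polynomials are coprime and gcd = 1.

1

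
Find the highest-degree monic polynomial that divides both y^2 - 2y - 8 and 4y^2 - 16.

Apply the Euclidean algorithm:
  y^2 - 2y - 8 = (1/4)(4y^2 - 16) + (-2y - 4)
  4y^2 - 16 = (-2y + 4)(-2y - 4) + (0)
Last nonzero remainder: -2y - 4. Dividing through by -2 gives the monic gcd y + 2.

y + 2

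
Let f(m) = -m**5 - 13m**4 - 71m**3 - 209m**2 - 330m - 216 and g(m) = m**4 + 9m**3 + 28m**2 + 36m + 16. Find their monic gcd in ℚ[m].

m**2 + 6m + 8

Euclidean algorithm in ℚ[m]:
  -m**5 - 13m**4 - 71m**3 - 209m**2 - 330m - 216 = (-m - 4)(m**4 + 9m**3 + 28m**2 + 36m + 16) + (-7m**3 - 61m**2 - 170m - 152)
  m**4 + 9m**3 + 28m**2 + 36m + 16 = (-(1/7)m - 2/49)(-7m**3 - 61m**2 - 170m - 152) + ((60/49)m**2 + (360/49)m + 480/49)
  -7m**3 - 61m**2 - 170m - 152 = (-(343/60)m - 931/60)((60/49)m**2 + (360/49)m + 480/49) + (0)
Last nonzero remainder: (60/49)m**2 + (360/49)m + 480/49. Dividing through by 60/49 gives the monic gcd m**2 + 6m + 8.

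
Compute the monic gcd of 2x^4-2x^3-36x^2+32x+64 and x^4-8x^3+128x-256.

Euclidean algorithm in ℚ[x]:
  2x^4-2x^3-36x^2+32x+64 = (2)(x^4-8x^3+128x-256) + (14x^3-36x^2-224x+576)
  x^4-8x^3+128x-256 = ((1/14)x-19/49)(14x^3-36x^2-224x+576) + ((100/49)x^2-1600/49)
  14x^3-36x^2-224x+576 = ((343/50)x-441/25)((100/49)x^2-1600/49) + (0)
Last nonzero remainder: (100/49)x^2-1600/49. Dividing through by 100/49 gives the monic gcd x^2-16.

x^2-16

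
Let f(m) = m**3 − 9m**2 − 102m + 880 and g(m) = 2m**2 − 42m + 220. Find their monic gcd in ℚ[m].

Apply the Euclidean algorithm:
  m**3 − 9m**2 − 102m + 880 = ((1/2)m + 6)(2m**2 − 42m + 220) + (40m − 440)
  2m**2 − 42m + 220 = ((1/20)m − 1/2)(40m − 440) + (0)
Last nonzero remainder: 40m − 440. Dividing through by 40 gives the monic gcd m − 11.

m − 11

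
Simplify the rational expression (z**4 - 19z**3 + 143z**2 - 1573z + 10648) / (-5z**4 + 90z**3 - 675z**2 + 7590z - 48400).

Apply the Euclidean algorithm:
  z**4 - 19z**3 + 143z**2 - 1573z + 10648 = (-1/5)(-5z**4 + 90z**3 - 675z**2 + 7590z - 48400) + (-z**3 + 8z**2 - 55z + 968)
  -5z**4 + 90z**3 - 675z**2 + 7590z - 48400 = (5z - 50)(-z**3 + 8z**2 - 55z + 968) + (0)
Last nonzero remainder: -z**3 + 8z**2 - 55z + 968. Dividing through by -1 gives the monic gcd z**3 - 8z**2 + 55z - 968.
Cancel z**3 - 8z**2 + 55z - 968 from numerator and denominator to get the reduced form.

(-z + 11)/(5z - 50)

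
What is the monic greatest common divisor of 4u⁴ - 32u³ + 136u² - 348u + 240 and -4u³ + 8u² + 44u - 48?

u² - 5u + 4

Apply the Euclidean algorithm:
  4u⁴ - 32u³ + 136u² - 348u + 240 = (-u + 6)(-4u³ + 8u² + 44u - 48) + (132u² - 660u + 528)
  -4u³ + 8u² + 44u - 48 = (-(1/33)u - 1/11)(132u² - 660u + 528) + (0)
Last nonzero remainder: 132u² - 660u + 528. Dividing through by 132 gives the monic gcd u² - 5u + 4.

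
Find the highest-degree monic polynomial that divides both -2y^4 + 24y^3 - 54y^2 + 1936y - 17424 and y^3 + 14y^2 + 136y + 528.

y^2 + 8y + 88

Euclidean algorithm in ℚ[y]:
  -2y^4 + 24y^3 - 54y^2 + 1936y - 17424 = (-2y + 52)(y^3 + 14y^2 + 136y + 528) + (-510y^2 - 4080y - 44880)
  y^3 + 14y^2 + 136y + 528 = (-(1/510)y - 1/85)(-510y^2 - 4080y - 44880) + (0)
Last nonzero remainder: -510y^2 - 4080y - 44880. Dividing through by -510 gives the monic gcd y^2 + 8y + 88.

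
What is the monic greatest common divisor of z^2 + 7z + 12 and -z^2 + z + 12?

Apply the Euclidean algorithm:
  z^2 + 7z + 12 = (-1)(-z^2 + z + 12) + (8z + 24)
  -z^2 + z + 12 = (-(1/8)z + 1/2)(8z + 24) + (0)
Last nonzero remainder: 8z + 24. Dividing through by 8 gives the monic gcd z + 3.

z + 3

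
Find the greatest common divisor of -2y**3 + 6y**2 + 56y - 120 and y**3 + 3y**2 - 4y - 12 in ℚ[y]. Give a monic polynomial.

y - 2

Apply the Euclidean algorithm:
  -2y**3 + 6y**2 + 56y - 120 = (-2)(y**3 + 3y**2 - 4y - 12) + (12y**2 + 48y - 144)
  y**3 + 3y**2 - 4y - 12 = ((1/12)y - 1/12)(12y**2 + 48y - 144) + (12y - 24)
  12y**2 + 48y - 144 = (y + 6)(12y - 24) + (0)
Last nonzero remainder: 12y - 24. Dividing through by 12 gives the monic gcd y - 2.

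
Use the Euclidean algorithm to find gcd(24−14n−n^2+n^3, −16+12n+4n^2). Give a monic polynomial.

4+n

Euclidean algorithm in ℚ[n]:
  n^3−n^2−14n+24 = ((1/4)n−1)(4n^2+12n−16) + (2n+8)
  4n^2+12n−16 = (2n−2)(2n+8) + (0)
Last nonzero remainder: 2n+8. Dividing through by 2 gives the monic gcd n+4.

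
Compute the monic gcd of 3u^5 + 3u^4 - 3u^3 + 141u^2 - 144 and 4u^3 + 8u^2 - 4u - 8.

By polynomial division,
  3u^5 + 3u^4 - 3u^3 + 141u^2 - 144 = ((3/4)u^2 - (3/4)u + 3/2)(4u^3 + 8u^2 - 4u - 8) + (132u^2 - 132)
  4u^3 + 8u^2 - 4u - 8 = ((1/33)u + 2/33)(132u^2 - 132) + (0)
Last nonzero remainder: 132u^2 - 132. Dividing through by 132 gives the monic gcd u^2 - 1.

u^2 - 1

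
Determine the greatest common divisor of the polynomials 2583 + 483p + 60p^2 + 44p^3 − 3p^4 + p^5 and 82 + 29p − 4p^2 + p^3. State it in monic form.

By polynomial division,
  p^5 − 3p^4 + 44p^3 + 60p^2 + 483p + 2583 = (p^2 + p + 19)(p^3 − 4p^2 + 29p + 82) + (25p^2 − 150p + 1025)
  p^3 − 4p^2 + 29p + 82 = ((1/25)p + 2/25)(25p^2 − 150p + 1025) + (0)
Last nonzero remainder: 25p^2 − 150p + 1025. Dividing through by 25 gives the monic gcd p^2 − 6p + 41.

41 − 6p + p^2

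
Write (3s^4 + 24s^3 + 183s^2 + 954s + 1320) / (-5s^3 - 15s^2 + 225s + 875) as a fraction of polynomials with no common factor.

Euclidean algorithm in ℚ[s]:
  3s^4 + 24s^3 + 183s^2 + 954s + 1320 = (-(3/5)s - 3)(-5s^3 - 15s^2 + 225s + 875) + (273s^2 + 2154s + 3945)
  -5s^3 - 15s^2 + 225s + 875 = (-(5/273)s + 2225/24843)(273s^2 + 2154s + 3945) + ((864000/8281)s + 4320000/8281)
  273s^2 + 2154s + 3945 = ((753571/288000)s + 2177903/288000)((864000/8281)s + 4320000/8281) + (0)
Last nonzero remainder: (864000/8281)s + 4320000/8281. Dividing through by 864000/8281 gives the monic gcd s + 5.
Cancel s + 5 from numerator and denominator to get the reduced form.

(-3s^3 - 9s^2 - 138s - 264)/(5s^2 - 10s - 175)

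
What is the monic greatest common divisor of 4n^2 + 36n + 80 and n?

Repeated division with remainder:
  4n^2 + 36n + 80 = (4n + 36)(n) + (80)
  n = ((1/80)n)(80) + (0)
The last nonzero remainder is the constant 80, so the polynomials are coprime and gcd = 1.

1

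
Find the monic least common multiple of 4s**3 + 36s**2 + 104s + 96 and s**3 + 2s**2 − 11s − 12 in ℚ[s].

By polynomial division,
  4s**3 + 36s**2 + 104s + 96 = (4)(s**3 + 2s**2 − 11s − 12) + (28s**2 + 148s + 144)
  s**3 + 2s**2 − 11s − 12 = ((1/28)s − 23/196)(28s**2 + 148s + 144) + ((60/49)s + 240/49)
  28s**2 + 148s + 144 = ((343/15)s + 147/5)((60/49)s + 240/49) + (0)
Last nonzero remainder: (60/49)s + 240/49. Dividing through by 60/49 gives the monic gcd s + 4.
Then lcm(f, g) = f·g / gcd(f, g); expanding and making the result monic gives the answer.

s**5 + 7s**4 + 5s**3 − 55s**2 − 126s − 72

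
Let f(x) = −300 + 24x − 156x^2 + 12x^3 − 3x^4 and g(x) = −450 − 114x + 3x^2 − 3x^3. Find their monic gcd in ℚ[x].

Apply the Euclidean algorithm:
  −3x^4 + 12x^3 − 156x^2 + 24x − 300 = (x − 3)(−3x^3 + 3x^2 − 114x − 450) + (−33x^2 + 132x − 1650)
  −3x^3 + 3x^2 − 114x − 450 = ((1/11)x + 3/11)(−33x^2 + 132x − 1650) + (0)
Last nonzero remainder: −33x^2 + 132x − 1650. Dividing through by −33 gives the monic gcd x^2 − 4x + 50.

50 − 4x + x^2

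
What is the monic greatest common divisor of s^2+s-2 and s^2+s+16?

1

By polynomial division,
  s^2+s-2 = (s^2+s+16) + (-18)
  s^2+s+16 = (-(1/18)s^2-(1/18)s-8/9)(-18) + (0)
The last nonzero remainder is the constant -18, so the polynomials are coprime and gcd = 1.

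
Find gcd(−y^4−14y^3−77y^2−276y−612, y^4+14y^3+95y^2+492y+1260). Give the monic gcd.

y^2+12y+36

By polynomial division,
  −y^4−14y^3−77y^2−276y−612 = (−1)(y^4+14y^3+95y^2+492y+1260) + (18y^2+216y+648)
  y^4+14y^3+95y^2+492y+1260 = ((1/18)y^2+(1/9)y+35/18)(18y^2+216y+648) + (0)
Last nonzero remainder: 18y^2+216y+648. Dividing through by 18 gives the monic gcd y^2+12y+36.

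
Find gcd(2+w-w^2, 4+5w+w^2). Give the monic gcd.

Apply the Euclidean algorithm:
  -w^2+w+2 = (-1)(w^2+5w+4) + (6w+6)
  w^2+5w+4 = ((1/6)w+2/3)(6w+6) + (0)
Last nonzero remainder: 6w+6. Dividing through by 6 gives the monic gcd w+1.

1+w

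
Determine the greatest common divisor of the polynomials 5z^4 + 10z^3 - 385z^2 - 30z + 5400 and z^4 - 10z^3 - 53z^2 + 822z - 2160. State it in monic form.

z^3 - 2z^2 - 69z + 270

Apply the Euclidean algorithm:
  5z^4 + 10z^3 - 385z^2 - 30z + 5400 = (5)(z^4 - 10z^3 - 53z^2 + 822z - 2160) + (60z^3 - 120z^2 - 4140z + 16200)
  z^4 - 10z^3 - 53z^2 + 822z - 2160 = ((1/60)z - 2/15)(60z^3 - 120z^2 - 4140z + 16200) + (0)
Last nonzero remainder: 60z^3 - 120z^2 - 4140z + 16200. Dividing through by 60 gives the monic gcd z^3 - 2z^2 - 69z + 270.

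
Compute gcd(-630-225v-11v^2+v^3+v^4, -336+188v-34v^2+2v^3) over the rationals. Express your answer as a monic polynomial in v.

-7+v

Repeated division with remainder:
  v^4+v^3-11v^2-225v-630 = ((1/2)v+9)(2v^3-34v^2+188v-336) + (201v^2-1749v+2394)
  2v^3-34v^2+188v-336 = ((2/201)v-1112/13467)(201v^2-1749v+2394) + ((88704/4489)v-620928/4489)
  201v^2-1749v+2394 = ((300763/29568)v-85291/4928)((88704/4489)v-620928/4489) + (0)
Last nonzero remainder: (88704/4489)v-620928/4489. Dividing through by 88704/4489 gives the monic gcd v-7.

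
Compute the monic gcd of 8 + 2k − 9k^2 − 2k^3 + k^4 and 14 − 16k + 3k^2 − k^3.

−1 + k

Apply the Euclidean algorithm:
  k^4 − 2k^3 − 9k^2 + 2k + 8 = (−k − 1)(−k^3 + 3k^2 − 16k + 14) + (−22k^2 + 22)
  −k^3 + 3k^2 − 16k + 14 = ((1/22)k − 3/22)(−22k^2 + 22) + (−17k + 17)
  −22k^2 + 22 = ((22/17)k + 22/17)(−17k + 17) + (0)
Last nonzero remainder: −17k + 17. Dividing through by −17 gives the monic gcd k − 1.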